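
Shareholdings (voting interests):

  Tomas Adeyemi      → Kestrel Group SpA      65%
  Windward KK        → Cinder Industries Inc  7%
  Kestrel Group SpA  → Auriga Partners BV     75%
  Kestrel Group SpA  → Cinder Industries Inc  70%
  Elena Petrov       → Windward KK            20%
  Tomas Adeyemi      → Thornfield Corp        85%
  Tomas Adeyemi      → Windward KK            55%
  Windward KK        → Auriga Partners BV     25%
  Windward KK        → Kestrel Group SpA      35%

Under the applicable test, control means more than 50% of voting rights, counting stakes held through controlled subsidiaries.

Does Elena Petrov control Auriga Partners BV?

No

Elena's largest direct stake is 20% in Windward, which does not meet the threshold, so Elena controls no company.
Neither Elena nor any entity Elena controls holds any voting interest in Auriga.
So Elena does not control Auriga.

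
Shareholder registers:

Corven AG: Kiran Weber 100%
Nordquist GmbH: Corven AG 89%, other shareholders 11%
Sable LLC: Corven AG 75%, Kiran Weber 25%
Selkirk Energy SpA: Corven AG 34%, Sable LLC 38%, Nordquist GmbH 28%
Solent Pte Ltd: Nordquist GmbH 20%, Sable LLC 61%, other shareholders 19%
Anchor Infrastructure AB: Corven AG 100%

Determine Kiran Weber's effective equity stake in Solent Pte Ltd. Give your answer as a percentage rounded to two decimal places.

Kiran reaches Solent along 3 paths.
Via Corven → Nordquist: 100% × 89% × 20% = 17.8%.
Via Corven → Sable: 100% × 75% × 61% = 45.75%.
Via Sable: 25% × 61% = 15.25%.
Total: 17.8% + 45.75% + 15.25% = 78.8%.
Rounded: 78.80%.

78.80%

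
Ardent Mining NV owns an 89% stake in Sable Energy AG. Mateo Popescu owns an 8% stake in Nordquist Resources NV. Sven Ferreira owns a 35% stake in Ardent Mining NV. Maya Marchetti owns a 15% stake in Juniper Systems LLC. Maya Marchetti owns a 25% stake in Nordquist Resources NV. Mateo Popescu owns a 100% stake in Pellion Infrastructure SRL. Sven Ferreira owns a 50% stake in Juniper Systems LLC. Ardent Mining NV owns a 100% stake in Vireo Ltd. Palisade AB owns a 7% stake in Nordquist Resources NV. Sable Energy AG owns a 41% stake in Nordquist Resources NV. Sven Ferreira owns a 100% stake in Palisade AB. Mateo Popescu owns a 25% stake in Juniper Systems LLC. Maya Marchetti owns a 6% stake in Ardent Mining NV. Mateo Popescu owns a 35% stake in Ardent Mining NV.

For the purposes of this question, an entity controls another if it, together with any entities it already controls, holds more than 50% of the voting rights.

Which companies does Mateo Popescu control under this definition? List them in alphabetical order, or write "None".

Pellion Infrastructure SRL

Mateo holds 100% of Pellion, so Mateo controls Pellion.
No other company's threshold is met.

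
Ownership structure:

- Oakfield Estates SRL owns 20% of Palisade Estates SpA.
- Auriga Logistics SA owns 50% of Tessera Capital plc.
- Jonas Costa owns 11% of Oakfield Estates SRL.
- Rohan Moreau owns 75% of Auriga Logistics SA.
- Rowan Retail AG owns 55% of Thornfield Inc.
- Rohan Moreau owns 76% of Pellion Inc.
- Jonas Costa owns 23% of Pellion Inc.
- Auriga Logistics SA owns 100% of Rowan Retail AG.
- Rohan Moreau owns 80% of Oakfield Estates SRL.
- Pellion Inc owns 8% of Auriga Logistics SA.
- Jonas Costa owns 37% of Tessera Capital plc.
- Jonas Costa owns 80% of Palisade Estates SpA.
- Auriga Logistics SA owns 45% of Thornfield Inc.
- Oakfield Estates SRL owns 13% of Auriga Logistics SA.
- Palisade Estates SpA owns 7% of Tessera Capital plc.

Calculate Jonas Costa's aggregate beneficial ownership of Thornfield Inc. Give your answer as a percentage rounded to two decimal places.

Jonas reaches Thornfield along 4 paths.
Via Oakfield → Auriga → Rowan: 11% × 13% × 100% × 55% = 0.7865%.
Via Pellion → Auriga → Rowan: 23% × 8% × 100% × 55% = 1.012%.
Via Oakfield → Auriga: 11% × 13% × 45% = 0.6435%.
Via Pellion → Auriga: 23% × 8% × 45% = 0.828%.
Total: 0.7865% + 1.012% + 0.6435% + 0.828% = 3.27%.

3.27%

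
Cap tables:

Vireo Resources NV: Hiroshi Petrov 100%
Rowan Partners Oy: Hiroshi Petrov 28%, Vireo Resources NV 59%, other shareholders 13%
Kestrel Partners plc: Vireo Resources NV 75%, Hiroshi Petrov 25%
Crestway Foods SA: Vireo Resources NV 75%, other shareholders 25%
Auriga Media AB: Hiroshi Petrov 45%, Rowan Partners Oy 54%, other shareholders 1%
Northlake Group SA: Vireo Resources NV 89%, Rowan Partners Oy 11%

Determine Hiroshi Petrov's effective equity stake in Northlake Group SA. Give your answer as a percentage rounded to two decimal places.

Hiroshi reaches Northlake along 3 paths.
Via Vireo: 100% × 89% = 89%.
Via Rowan: 28% × 11% = 3.08%.
Via Vireo → Rowan: 100% × 59% × 11% = 6.49%.
Total: 89% + 3.08% + 6.49% = 98.57%.

98.57%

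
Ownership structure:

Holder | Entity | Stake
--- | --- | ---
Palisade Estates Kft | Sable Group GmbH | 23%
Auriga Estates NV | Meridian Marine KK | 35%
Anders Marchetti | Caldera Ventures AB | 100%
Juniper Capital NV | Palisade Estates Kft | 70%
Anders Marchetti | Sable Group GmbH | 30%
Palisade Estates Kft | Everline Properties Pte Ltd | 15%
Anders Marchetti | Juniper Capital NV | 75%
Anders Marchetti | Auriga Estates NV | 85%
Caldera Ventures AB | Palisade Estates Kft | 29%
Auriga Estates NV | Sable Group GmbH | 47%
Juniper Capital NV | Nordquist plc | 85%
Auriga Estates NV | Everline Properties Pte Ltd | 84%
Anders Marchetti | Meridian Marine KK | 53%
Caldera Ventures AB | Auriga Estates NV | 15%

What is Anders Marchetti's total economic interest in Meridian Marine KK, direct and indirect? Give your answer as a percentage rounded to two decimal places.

88.00%

Anders reaches Meridian along 3 paths.
Direct stake: 53% = 53%.
Via Caldera → Auriga: 100% × 15% × 35% = 5.25%.
Via Auriga: 85% × 35% = 29.75%.
Total: 53% + 5.25% + 29.75% = 88%.
Rounded: 88.00%.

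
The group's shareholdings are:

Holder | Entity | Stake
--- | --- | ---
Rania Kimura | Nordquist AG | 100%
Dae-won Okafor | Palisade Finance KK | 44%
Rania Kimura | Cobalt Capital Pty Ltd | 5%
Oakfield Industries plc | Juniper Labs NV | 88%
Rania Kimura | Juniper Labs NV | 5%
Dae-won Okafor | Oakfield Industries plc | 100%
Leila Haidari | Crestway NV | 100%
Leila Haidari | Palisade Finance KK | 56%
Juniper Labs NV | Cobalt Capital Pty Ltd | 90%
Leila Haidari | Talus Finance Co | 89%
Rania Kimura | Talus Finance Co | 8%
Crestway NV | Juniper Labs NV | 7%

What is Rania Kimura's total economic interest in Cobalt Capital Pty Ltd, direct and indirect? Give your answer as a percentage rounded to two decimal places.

9.50%

Rania reaches Cobalt along 2 paths.
Direct stake: 5% = 5%.
Via Juniper: 5% × 90% = 4.5%.
Total: 5% + 4.5% = 9.5%.
Rounded: 9.50%.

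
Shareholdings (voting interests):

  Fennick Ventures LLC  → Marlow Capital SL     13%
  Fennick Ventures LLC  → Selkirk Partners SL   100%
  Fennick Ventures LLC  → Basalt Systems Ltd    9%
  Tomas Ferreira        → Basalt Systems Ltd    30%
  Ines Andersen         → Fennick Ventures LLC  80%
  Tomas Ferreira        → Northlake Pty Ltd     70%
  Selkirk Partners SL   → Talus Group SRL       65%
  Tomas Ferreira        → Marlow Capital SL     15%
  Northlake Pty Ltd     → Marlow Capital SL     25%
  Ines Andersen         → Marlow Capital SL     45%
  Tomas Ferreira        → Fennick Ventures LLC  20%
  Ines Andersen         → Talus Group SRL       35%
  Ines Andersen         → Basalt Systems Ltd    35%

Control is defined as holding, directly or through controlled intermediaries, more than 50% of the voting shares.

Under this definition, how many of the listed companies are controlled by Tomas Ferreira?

Tomas holds 70% of Northlake, so Tomas controls Northlake.
No other company's threshold is met.
Tomas controls 1 company.

1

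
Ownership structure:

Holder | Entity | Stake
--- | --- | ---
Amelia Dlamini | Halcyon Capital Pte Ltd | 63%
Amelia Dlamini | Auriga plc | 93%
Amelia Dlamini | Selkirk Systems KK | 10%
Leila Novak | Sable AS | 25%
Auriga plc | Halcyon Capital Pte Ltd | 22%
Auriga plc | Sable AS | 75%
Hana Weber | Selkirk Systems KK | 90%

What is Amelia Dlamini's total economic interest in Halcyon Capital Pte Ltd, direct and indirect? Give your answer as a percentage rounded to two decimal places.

Amelia reaches Halcyon along 2 paths.
Via Auriga: 93% × 22% = 20.46%.
Direct stake: 63% = 63%.
Total: 20.46% + 63% = 83.46%.

83.46%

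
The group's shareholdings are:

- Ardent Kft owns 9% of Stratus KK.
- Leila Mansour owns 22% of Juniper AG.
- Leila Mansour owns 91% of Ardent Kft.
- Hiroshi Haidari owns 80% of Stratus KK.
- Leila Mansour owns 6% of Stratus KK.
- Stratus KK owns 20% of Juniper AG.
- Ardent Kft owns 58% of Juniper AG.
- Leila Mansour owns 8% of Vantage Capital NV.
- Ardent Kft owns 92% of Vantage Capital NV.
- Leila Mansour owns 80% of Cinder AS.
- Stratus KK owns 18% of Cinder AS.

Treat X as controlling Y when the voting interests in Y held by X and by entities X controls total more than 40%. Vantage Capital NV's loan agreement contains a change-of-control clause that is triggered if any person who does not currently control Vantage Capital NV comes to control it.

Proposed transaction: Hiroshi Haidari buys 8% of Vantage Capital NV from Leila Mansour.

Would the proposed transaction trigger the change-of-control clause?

The purchase adds only to Hiroshi's holdings (Leila's stake shrinks), so Hiroshi is the only person who could newly come to control Vantage.
Hiroshi holds 80% of Stratus, so Hiroshi controls Stratus.
Neither Hiroshi nor any entity Hiroshi controls holds any voting interest in Vantage.
So before the transaction, Hiroshi does not control Vantage.
After the purchase, Hiroshi holds 8% of Vantage directly, and Leila's stake falls to 0%.
After the transaction, Hiroshi's side holds 8% of Vantage, not > 40%, so Hiroshi still does not control Vantage.
No new person acquires control, so the clause is not triggered.

No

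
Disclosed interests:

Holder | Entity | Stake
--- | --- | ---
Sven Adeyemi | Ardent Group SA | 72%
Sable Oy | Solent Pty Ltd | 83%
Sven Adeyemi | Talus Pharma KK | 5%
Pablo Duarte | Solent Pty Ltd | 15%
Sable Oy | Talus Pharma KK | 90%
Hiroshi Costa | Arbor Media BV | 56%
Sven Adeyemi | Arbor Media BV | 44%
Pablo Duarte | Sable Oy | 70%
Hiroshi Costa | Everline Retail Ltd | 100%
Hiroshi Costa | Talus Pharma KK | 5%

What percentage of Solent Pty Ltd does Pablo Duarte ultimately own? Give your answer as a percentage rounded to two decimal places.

73.10%

Pablo reaches Solent along 2 paths.
Via Sable: 70% × 83% = 58.1%.
Direct stake: 15% = 15%.
Total: 58.1% + 15% = 73.1%.
Rounded: 73.10%.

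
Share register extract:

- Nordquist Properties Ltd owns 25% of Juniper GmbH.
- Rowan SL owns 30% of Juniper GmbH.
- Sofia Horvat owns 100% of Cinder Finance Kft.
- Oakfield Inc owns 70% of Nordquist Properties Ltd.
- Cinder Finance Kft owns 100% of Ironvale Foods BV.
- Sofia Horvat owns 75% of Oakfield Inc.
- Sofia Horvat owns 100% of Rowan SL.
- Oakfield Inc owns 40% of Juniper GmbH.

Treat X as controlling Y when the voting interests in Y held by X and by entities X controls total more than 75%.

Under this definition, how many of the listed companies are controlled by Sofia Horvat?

3

Sofia holds 100% of Rowan, so Sofia controls Rowan.
Sofia holds 100% of Cinder, so Sofia controls Cinder.
Cinder holds 100% of Ironvale, so Sofia controls Ironvale.
No other company's threshold is met.
Sofia controls 3 companies.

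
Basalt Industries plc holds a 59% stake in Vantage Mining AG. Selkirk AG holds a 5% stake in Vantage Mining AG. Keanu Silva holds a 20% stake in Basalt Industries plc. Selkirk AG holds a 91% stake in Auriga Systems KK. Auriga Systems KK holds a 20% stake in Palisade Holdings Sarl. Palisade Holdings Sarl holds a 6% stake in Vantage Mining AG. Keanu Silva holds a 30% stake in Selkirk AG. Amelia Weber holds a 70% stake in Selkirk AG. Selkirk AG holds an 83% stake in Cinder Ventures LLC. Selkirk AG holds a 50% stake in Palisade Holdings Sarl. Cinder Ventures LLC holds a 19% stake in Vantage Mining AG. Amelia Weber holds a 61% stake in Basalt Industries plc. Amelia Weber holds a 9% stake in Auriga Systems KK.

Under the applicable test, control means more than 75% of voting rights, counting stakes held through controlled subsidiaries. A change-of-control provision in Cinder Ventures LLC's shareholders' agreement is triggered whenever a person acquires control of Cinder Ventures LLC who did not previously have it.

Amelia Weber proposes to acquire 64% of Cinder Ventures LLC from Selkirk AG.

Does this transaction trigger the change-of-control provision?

The purchase adds only to Amelia's holdings (Selkirk's stake shrinks), so Amelia is the only person who could newly come to control Cinder.
Amelia's largest direct stake is 70% in Selkirk, which does not meet the threshold, so Amelia controls no company.
Neither Amelia nor any entity Amelia controls holds any voting interest in Cinder.
So before the transaction, Amelia does not control Cinder.
After the purchase, Amelia holds 64% of Cinder directly, and Selkirk's stake falls to 19%.
After the transaction, Amelia's side holds 64% of Cinder, not > 75%, so Amelia still does not control Cinder.
No new person acquires control, so the clause is not triggered.

No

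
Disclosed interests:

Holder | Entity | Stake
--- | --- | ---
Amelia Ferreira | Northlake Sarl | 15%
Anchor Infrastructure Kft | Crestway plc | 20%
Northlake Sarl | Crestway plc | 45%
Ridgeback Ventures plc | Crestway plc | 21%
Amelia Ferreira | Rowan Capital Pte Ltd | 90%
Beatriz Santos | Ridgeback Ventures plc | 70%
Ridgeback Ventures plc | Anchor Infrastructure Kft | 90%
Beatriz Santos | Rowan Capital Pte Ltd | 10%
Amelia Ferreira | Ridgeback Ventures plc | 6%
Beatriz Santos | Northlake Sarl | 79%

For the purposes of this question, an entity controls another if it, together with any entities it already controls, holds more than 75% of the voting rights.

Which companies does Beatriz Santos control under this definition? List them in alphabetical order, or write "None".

Beatriz holds 79% of Northlake, so Beatriz controls Northlake.
No other company's threshold is met.

Northlake Sarl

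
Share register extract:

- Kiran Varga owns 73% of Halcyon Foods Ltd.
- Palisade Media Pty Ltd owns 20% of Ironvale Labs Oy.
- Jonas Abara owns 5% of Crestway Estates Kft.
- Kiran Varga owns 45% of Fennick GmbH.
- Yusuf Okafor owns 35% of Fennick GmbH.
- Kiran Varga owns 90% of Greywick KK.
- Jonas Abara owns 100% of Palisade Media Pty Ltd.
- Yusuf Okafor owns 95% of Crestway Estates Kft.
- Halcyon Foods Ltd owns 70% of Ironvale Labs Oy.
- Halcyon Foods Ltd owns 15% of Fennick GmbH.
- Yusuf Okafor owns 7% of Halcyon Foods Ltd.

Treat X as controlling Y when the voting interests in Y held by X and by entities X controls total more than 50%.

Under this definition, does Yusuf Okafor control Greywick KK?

Yusuf holds 95% of Crestway, so Yusuf controls Crestway.
Neither Yusuf nor any entity Yusuf controls holds any voting interest in Greywick.
So Yusuf does not control Greywick.

No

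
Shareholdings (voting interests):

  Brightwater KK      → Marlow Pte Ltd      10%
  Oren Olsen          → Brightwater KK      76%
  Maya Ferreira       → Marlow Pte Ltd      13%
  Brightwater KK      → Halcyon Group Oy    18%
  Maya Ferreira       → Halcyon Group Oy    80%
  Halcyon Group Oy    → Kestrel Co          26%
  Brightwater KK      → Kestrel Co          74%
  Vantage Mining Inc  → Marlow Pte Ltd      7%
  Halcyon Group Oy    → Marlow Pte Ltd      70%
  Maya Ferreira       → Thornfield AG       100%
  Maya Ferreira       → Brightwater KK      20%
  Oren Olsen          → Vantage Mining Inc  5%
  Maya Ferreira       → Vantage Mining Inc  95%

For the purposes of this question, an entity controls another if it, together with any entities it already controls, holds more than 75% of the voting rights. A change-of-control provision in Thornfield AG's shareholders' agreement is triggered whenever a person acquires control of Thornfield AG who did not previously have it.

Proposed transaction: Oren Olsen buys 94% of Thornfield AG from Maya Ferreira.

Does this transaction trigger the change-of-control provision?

The purchase adds only to Oren's holdings (Maya's stake shrinks), so Oren is the only person who could newly come to control Thornfield.
Oren holds 76% of Brightwater, so Oren controls Brightwater.
Neither Oren nor any entity Oren controls holds any voting interest in Thornfield.
So before the transaction, Oren does not control Thornfield.
After the purchase, Oren holds 94% of Thornfield directly, and Maya's stake falls to 6%.
Oren holds 94% of Thornfield, so Oren controls Thornfield.
Oren did not control Thornfield before and does after, so the clause is triggered.

Yes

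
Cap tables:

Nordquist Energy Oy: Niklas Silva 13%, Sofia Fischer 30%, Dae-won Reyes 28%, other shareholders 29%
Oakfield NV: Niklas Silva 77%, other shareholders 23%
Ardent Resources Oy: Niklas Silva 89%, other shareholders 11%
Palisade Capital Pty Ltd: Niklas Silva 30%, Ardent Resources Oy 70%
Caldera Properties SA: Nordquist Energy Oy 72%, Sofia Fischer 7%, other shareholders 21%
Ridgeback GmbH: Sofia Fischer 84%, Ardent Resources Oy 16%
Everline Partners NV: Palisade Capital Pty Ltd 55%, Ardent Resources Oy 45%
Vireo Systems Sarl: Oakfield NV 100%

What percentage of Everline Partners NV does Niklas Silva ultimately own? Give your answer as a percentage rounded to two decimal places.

Niklas reaches Everline along 3 paths.
Via Palisade: 30% × 55% = 16.5%.
Via Ardent → Palisade: 89% × 70% × 55% = 34.265%.
Via Ardent: 89% × 45% = 40.05%.
Total: 16.5% + 34.265% + 40.05% = 90.815%.
Rounded: 90.82%.

90.82%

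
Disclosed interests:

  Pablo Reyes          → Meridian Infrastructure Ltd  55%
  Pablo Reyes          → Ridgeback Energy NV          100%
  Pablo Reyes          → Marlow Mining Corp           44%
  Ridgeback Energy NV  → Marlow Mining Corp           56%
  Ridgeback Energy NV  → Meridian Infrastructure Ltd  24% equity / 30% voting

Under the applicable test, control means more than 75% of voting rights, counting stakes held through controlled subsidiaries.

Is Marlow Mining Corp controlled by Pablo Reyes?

Pablo holds 100% of Ridgeback, so Pablo controls Ridgeback.
Pablo and Ridgeback together hold 44% + 56% = 100% of Marlow, so Pablo controls Marlow.

Yes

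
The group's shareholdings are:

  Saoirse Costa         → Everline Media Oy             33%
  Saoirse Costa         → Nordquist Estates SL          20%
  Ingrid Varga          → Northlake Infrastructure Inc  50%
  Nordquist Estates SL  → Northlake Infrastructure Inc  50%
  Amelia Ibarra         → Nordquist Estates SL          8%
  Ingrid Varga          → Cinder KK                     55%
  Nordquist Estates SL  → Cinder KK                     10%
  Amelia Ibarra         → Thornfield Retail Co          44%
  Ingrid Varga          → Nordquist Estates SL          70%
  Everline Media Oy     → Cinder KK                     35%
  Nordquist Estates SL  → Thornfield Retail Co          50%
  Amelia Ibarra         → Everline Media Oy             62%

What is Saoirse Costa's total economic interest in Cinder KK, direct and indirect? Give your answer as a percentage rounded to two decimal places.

Saoirse reaches Cinder along 2 paths.
Via Nordquist: 20% × 10% = 2%.
Via Everline: 33% × 35% = 11.55%.
Total: 2% + 11.55% = 13.55%.

13.55%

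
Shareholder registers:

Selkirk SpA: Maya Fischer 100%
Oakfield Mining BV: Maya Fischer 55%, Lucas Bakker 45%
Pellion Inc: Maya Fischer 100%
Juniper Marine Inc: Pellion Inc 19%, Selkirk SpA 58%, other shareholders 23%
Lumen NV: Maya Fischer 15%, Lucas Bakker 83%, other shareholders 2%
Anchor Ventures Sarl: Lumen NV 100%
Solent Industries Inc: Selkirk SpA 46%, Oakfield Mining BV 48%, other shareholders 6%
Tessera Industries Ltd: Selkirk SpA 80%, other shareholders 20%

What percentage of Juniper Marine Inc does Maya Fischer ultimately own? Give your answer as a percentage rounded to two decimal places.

Maya reaches Juniper along 2 paths.
Via Pellion: 100% × 19% = 19%.
Via Selkirk: 100% × 58% = 58%.
Total: 19% + 58% = 77%.
Rounded: 77.00%.

77.00%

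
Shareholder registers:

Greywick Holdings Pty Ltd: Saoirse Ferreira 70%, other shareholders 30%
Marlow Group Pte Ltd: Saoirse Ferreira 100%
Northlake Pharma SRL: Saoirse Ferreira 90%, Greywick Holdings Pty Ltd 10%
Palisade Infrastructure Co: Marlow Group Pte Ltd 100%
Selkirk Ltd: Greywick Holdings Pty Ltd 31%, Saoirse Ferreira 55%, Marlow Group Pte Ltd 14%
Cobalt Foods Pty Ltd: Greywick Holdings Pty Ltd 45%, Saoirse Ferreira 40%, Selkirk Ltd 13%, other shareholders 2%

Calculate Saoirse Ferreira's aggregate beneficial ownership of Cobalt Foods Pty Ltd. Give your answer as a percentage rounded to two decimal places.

Saoirse reaches Cobalt along 5 paths.
Via Greywick: 70% × 45% = 31.5%.
Direct stake: 40% = 40%.
Via Greywick → Selkirk: 70% × 31% × 13% = 2.821%.
Via Selkirk: 55% × 13% = 7.15%.
Via Marlow → Selkirk: 100% × 14% × 13% = 1.82%.
Total: 31.5% + 40% + 2.821% + 7.15% + 1.82% = 83.291%.
Rounded: 83.29%.

83.29%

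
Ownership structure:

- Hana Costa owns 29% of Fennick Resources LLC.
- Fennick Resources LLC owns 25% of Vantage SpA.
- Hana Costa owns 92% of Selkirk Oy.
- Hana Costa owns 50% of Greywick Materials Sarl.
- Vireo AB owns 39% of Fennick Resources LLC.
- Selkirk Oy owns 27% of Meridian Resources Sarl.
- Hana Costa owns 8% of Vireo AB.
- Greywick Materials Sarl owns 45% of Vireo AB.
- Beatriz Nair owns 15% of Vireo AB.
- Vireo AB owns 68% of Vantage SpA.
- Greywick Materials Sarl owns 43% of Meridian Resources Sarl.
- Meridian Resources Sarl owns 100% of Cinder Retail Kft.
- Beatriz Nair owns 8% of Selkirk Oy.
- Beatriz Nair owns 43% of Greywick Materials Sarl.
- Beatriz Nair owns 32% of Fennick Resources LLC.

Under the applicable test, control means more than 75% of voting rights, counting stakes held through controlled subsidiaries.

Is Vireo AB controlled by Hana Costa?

Hana holds 92% of Selkirk, so Hana controls Selkirk.
In Vireo, Hana's side holds only 8%, not > 75%.
So Hana does not control Vireo.

No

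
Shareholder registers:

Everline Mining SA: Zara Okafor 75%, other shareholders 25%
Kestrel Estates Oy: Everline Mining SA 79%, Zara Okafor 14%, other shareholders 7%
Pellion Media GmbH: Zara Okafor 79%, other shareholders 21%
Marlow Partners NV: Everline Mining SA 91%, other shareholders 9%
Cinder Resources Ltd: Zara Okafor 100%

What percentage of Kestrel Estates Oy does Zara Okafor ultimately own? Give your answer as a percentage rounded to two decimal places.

73.25%

Zara reaches Kestrel along 2 paths.
Via Everline: 75% × 79% = 59.25%.
Direct stake: 14% = 14%.
Total: 59.25% + 14% = 73.25%.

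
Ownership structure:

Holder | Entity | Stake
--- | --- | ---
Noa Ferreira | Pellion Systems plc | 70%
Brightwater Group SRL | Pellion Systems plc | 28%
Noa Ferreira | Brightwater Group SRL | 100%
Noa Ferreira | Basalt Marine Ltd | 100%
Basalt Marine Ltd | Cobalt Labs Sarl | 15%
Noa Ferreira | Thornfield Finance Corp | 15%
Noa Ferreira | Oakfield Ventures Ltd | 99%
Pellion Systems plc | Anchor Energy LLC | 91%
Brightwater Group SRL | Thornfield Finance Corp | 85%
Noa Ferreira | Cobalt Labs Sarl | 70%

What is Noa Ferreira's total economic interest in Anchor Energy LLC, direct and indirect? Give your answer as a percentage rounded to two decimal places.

Noa reaches Anchor along 2 paths.
Via Pellion: 70% × 91% = 63.7%.
Via Brightwater → Pellion: 100% × 28% × 91% = 25.48%.
Total: 63.7% + 25.48% = 89.18%.

89.18%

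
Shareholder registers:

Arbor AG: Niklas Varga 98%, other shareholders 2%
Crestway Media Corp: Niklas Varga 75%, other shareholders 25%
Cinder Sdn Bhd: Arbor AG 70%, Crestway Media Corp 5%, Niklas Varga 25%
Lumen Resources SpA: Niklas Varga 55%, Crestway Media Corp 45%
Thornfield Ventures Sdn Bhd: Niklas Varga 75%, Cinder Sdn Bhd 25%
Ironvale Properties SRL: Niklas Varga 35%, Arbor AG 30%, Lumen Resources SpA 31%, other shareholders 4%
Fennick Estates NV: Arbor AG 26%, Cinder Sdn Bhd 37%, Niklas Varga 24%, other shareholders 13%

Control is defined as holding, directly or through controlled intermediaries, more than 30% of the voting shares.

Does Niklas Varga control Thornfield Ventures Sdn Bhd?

Yes

Niklas holds 98% of Arbor, so Niklas controls Arbor.
Niklas holds 75% of Crestway, so Niklas controls Crestway.
Arbor and Crestway and Niklas together hold 70% + 5% + 25% = 100% of Cinder, so Niklas controls Cinder.
Niklas and Cinder together hold 75% + 25% = 100% of Thornfield, so Niklas controls Thornfield.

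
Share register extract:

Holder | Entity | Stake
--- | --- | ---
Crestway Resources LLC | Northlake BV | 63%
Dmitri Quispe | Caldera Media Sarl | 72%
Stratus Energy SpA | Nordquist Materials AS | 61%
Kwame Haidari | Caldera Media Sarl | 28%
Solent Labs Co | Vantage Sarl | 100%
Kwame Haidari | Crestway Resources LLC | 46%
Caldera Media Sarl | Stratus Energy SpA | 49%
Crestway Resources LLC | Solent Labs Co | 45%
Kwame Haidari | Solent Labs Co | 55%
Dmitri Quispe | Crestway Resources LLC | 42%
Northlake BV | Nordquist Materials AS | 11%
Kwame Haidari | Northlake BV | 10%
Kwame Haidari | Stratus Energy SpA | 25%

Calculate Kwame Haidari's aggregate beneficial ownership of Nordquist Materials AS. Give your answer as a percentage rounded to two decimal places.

Kwame reaches Nordquist along 4 paths.
Via Caldera → Stratus: 28% × 49% × 61% = 8.3692%.
Via Stratus: 25% × 61% = 15.25%.
Via Crestway → Northlake: 46% × 63% × 11% = 3.1878%.
Via Northlake: 10% × 11% = 1.1%.
Total: 8.3692% + 15.25% + 3.1878% + 1.1% = 27.907%.
Rounded: 27.91%.

27.91%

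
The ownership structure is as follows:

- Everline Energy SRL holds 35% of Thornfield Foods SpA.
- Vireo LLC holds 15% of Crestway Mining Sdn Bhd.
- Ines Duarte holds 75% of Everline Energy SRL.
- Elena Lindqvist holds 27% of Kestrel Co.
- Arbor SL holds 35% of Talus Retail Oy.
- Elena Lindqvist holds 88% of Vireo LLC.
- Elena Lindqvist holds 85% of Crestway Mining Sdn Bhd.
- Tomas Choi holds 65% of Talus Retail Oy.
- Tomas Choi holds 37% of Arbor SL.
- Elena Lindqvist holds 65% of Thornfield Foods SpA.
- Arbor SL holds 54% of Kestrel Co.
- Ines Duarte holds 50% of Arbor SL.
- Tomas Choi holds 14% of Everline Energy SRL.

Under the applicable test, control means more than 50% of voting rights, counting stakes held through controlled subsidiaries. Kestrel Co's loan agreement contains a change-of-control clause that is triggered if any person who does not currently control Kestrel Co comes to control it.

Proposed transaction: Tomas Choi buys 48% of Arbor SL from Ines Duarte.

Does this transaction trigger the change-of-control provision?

Yes

The purchase adds only to Tomas's holdings (Ines's stake shrinks), so Tomas is the only person who could newly come to control Kestrel.
Tomas holds 65% of Talus, so Tomas controls Talus.
Neither Tomas nor any entity Tomas controls holds any voting interest in Kestrel.
So before the transaction, Tomas does not control Kestrel.
After the purchase, Tomas's direct stake in Arbor rises to 37% + 48% = 85%, and Ines's stake falls to 2%.
Tomas holds 85% of Arbor, so Tomas controls Arbor.
Arbor holds 54% of Kestrel, so Tomas controls Kestrel.
Tomas did not control Kestrel before and does after, so the clause is triggered.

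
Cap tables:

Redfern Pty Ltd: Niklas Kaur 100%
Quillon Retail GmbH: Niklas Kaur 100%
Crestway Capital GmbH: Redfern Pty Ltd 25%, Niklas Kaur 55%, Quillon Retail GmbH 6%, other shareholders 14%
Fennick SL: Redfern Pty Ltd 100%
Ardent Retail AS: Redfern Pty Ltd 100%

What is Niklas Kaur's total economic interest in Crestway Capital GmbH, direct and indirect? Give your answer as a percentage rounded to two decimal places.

Niklas reaches Crestway along 3 paths.
Via Redfern: 100% × 25% = 25%.
Direct stake: 55% = 55%.
Via Quillon: 100% × 6% = 6%.
Total: 25% + 55% + 6% = 86%.
Rounded: 86.00%.

86.00%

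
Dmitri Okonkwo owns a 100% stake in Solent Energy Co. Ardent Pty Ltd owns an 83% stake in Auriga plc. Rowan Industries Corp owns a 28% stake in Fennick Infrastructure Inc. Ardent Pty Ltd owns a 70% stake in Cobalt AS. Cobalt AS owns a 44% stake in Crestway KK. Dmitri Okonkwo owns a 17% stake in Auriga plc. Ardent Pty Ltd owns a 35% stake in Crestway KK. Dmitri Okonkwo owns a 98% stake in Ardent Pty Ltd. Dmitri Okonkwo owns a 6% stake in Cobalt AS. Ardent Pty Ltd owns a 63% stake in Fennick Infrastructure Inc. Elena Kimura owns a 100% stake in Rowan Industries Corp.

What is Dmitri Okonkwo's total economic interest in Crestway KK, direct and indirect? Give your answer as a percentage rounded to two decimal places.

Dmitri reaches Crestway along 3 paths.
Via Ardent: 98% × 35% = 34.3%.
Via Cobalt: 6% × 44% = 2.64%.
Via Ardent → Cobalt: 98% × 70% × 44% = 30.184%.
Total: 34.3% + 2.64% + 30.184% = 67.124%.
Rounded: 67.12%.

67.12%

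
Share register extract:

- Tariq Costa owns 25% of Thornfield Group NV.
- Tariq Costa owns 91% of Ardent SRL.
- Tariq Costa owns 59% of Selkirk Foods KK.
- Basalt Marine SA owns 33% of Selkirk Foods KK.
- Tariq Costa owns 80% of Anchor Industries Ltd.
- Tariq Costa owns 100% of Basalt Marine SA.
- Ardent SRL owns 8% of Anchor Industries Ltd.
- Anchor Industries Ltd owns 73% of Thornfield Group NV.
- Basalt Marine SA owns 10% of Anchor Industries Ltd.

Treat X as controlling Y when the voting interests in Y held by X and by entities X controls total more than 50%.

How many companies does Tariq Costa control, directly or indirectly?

Tariq holds 100% of Basalt, so Tariq controls Basalt.
Tariq holds 91% of Ardent, so Tariq controls Ardent.
Basalt and Tariq together hold 33% + 59% = 92% of Selkirk, so Tariq controls Selkirk.
Basalt and Tariq and Ardent together hold 10% + 80% + 8% = 98% of Anchor, so Tariq controls Anchor.
Tariq and Anchor together hold 25% + 73% = 98% of Thornfield, so Tariq controls Thornfield.
Tariq controls 5 companies.

5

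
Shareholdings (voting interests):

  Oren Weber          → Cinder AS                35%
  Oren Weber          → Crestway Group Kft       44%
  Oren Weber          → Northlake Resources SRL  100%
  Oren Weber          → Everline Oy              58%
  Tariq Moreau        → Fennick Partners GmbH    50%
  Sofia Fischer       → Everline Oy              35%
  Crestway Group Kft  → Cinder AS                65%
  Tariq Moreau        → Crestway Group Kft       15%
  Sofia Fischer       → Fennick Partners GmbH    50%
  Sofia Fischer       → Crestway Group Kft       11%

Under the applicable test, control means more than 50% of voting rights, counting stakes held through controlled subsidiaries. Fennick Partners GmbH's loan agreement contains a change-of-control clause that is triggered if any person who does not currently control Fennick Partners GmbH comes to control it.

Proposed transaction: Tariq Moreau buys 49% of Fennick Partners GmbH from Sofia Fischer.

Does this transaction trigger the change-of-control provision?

Yes

The purchase adds only to Tariq's holdings (Sofia's stake shrinks), so Tariq is the only person who could newly come to control Fennick.
Tariq's largest direct stake is 50% in Fennick, which does not meet the threshold, so Tariq controls no company.
In Fennick, Tariq's side holds only 50%, not > 50%.
So before the transaction, Tariq does not control Fennick.
After the purchase, Tariq's direct stake in Fennick rises to 50% + 49% = 99%, and Sofia's stake falls to 1%.
Tariq holds 99% of Fennick, so Tariq controls Fennick.
Tariq did not control Fennick before and does after, so the clause is triggered.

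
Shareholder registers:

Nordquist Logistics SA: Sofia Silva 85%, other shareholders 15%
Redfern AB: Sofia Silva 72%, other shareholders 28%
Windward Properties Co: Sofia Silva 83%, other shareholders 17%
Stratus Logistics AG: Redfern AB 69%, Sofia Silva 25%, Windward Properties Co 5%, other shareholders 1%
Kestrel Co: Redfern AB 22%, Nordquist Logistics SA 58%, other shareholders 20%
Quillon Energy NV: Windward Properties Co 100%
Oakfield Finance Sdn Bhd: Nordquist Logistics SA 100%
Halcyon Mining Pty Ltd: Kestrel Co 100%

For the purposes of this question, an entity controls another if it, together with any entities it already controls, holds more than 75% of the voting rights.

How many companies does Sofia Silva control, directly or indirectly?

Sofia holds 85% of Nordquist, so Sofia controls Nordquist.
Sofia holds 83% of Windward, so Sofia controls Windward.
Windward holds 100% of Quillon, so Sofia controls Quillon.
Nordquist holds 100% of Oakfield, so Sofia controls Oakfield.
No other company's threshold is met.
Sofia controls 4 companies.

4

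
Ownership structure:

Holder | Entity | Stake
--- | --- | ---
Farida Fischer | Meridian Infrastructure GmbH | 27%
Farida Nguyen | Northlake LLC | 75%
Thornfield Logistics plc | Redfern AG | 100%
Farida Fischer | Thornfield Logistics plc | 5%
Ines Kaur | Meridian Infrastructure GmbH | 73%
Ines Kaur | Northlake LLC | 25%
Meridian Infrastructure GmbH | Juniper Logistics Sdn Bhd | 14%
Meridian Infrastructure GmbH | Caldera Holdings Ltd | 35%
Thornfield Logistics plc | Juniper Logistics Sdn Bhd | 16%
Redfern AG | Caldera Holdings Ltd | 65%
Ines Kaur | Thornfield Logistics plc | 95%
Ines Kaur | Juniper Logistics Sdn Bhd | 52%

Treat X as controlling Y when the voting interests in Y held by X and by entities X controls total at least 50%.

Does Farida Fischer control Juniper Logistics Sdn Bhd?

Farida Fischer's largest direct stake is 27% in Meridian, which does not meet the threshold, so Farida Fischer controls no company.
Neither Farida Fischer nor any entity Farida Fischer controls holds any voting interest in Juniper.
So Farida Fischer does not control Juniper.

No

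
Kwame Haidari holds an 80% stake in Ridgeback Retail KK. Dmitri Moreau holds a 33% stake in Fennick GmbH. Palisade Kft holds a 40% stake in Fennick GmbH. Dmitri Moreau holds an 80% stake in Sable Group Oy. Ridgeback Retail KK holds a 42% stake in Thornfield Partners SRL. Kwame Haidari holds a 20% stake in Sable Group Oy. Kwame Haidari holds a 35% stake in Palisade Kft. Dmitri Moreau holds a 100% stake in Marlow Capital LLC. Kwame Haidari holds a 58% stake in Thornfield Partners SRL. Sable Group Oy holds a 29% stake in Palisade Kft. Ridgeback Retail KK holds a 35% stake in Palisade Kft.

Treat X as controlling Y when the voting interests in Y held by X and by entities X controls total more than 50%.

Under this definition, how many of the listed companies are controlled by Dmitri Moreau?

Dmitri holds 80% of Sable, so Dmitri controls Sable.
Dmitri holds 100% of Marlow, so Dmitri controls Marlow.
No other company's threshold is met.
Dmitri controls 2 companies.

2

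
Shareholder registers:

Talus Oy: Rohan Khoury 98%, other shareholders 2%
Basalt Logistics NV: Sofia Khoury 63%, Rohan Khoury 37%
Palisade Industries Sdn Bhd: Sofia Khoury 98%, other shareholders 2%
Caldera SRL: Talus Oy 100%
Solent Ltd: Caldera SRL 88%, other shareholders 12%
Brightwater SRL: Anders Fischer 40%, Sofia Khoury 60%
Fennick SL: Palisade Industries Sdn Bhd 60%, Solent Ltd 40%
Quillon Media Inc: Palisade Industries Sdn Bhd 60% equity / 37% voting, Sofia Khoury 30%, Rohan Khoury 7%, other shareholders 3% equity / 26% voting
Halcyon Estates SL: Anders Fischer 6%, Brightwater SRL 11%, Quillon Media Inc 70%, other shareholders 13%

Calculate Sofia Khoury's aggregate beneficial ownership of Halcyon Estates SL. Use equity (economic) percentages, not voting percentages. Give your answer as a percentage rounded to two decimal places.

68.76%

Sofia reaches Halcyon along 3 paths.
Via Brightwater: 60% × 11% = 6.6%.
Via Palisade → Quillon: 98% × 60% × 70% = 41.16%.
Via Quillon: 30% × 70% = 21%.
Total: 6.6% + 41.16% + 21% = 68.76%.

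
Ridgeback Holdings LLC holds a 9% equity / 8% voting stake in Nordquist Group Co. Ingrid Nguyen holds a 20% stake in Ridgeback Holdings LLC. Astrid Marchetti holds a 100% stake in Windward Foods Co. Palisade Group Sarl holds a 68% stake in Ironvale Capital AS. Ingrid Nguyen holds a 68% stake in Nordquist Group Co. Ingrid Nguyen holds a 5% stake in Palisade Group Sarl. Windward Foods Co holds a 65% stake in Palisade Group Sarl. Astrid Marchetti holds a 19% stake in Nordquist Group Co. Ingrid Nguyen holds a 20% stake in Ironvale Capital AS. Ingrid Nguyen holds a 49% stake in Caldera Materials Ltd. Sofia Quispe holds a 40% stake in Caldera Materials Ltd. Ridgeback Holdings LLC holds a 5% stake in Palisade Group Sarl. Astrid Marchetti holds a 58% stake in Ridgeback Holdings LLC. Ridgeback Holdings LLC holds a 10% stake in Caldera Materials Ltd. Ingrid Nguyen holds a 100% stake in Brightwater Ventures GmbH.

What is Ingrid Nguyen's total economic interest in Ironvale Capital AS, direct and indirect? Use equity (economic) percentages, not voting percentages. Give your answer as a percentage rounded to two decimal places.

Ingrid reaches Ironvale along 3 paths.
Via Ridgeback → Palisade: 20% × 5% × 68% = 0.68%.
Via Palisade: 5% × 68% = 3.4%.
Direct stake: 20% = 20%.
Total: 0.68% + 3.4% + 20% = 24.08%.

24.08%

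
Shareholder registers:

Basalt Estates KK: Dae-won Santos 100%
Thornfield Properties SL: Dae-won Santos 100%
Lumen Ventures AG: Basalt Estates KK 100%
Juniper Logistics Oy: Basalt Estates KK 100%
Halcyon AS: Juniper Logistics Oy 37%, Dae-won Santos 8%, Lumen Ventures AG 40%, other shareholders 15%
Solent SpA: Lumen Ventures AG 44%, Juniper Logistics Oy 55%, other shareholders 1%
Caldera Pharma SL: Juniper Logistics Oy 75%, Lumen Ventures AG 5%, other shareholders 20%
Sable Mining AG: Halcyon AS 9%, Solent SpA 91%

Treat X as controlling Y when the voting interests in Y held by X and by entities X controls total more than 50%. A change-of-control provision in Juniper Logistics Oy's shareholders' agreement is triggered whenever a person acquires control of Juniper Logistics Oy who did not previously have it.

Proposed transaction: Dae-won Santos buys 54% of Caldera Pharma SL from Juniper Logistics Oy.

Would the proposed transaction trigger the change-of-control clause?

No

The purchase adds only to Dae-won's holdings (Juniper's stake shrinks), so Dae-won is the only person who could newly come to control Juniper.
Dae-won holds 100% of Basalt, so Dae-won controls Basalt.
Basalt holds 100% of Juniper, so Dae-won controls Juniper.
So Dae-won already controls Juniper before the transaction.
After the purchase, Dae-won holds 54% of Caldera directly, and Juniper's stake falls to 21%.
Dae-won controlled Juniper already, so this is not a new person acquiring control; every other person's position is unchanged or reduced.
No new person acquires control, so the clause is not triggered.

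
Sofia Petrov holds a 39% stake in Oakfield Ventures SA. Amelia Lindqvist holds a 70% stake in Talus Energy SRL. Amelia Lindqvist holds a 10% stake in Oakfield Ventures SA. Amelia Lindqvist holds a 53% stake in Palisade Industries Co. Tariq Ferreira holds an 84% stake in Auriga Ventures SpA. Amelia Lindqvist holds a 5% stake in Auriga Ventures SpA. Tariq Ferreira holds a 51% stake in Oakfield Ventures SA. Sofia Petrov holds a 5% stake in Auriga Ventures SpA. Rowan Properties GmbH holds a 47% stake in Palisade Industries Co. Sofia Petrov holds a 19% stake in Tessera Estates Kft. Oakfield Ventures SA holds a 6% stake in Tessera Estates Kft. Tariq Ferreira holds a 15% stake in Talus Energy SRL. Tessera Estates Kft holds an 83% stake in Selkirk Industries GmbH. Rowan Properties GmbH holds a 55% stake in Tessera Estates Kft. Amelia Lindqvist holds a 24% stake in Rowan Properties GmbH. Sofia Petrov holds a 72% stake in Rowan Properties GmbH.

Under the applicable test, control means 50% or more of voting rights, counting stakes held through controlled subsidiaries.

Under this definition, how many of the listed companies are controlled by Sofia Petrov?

Sofia holds 72% of Rowan, so Sofia controls Rowan.
Rowan and Sofia together hold 55% + 19% = 74% of Tessera, so Sofia controls Tessera.
Tessera holds 83% of Selkirk, so Sofia controls Selkirk.
No other company's threshold is met.
Sofia controls 3 companies.

3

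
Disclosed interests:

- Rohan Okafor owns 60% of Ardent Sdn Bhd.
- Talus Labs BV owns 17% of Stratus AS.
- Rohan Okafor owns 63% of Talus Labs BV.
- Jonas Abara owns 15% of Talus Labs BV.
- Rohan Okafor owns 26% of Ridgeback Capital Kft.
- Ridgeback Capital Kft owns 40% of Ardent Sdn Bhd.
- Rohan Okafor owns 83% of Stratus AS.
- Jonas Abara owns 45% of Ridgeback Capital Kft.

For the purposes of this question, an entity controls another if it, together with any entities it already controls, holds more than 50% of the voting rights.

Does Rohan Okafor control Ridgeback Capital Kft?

No

Rohan holds 63% of Talus, so Rohan controls Talus.
Rohan and Talus together hold 83% + 17% = 100% of Stratus, so Rohan controls Stratus.
Rohan holds 60% of Ardent, so Rohan controls Ardent.
In Ridgeback, Rohan's side holds only 26%, not > 50%.
So Rohan does not control Ridgeback.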